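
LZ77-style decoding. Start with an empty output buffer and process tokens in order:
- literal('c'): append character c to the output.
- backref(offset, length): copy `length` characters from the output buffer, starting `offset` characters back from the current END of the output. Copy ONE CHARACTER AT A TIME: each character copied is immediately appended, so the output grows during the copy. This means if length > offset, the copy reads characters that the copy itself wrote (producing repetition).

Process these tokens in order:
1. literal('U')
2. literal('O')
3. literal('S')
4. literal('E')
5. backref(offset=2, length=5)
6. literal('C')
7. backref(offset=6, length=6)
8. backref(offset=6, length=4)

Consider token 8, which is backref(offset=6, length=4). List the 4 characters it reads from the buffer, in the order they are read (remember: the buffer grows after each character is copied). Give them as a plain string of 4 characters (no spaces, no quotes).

Answer: SESE

Derivation:
Token 1: literal('U'). Output: "U"
Token 2: literal('O'). Output: "UO"
Token 3: literal('S'). Output: "UOS"
Token 4: literal('E'). Output: "UOSE"
Token 5: backref(off=2, len=5) (overlapping!). Copied 'SESES' from pos 2. Output: "UOSESESES"
Token 6: literal('C'). Output: "UOSESESESC"
Token 7: backref(off=6, len=6). Copied 'SESESC' from pos 4. Output: "UOSESESESCSESESC"
Token 8: backref(off=6, len=4). Buffer before: "UOSESESESCSESESC" (len 16)
  byte 1: read out[10]='S', append. Buffer now: "UOSESESESCSESESCS"
  byte 2: read out[11]='E', append. Buffer now: "UOSESESESCSESESCSE"
  byte 3: read out[12]='S', append. Buffer now: "UOSESESESCSESESCSES"
  byte 4: read out[13]='E', append. Buffer now: "UOSESESESCSESESCSESE"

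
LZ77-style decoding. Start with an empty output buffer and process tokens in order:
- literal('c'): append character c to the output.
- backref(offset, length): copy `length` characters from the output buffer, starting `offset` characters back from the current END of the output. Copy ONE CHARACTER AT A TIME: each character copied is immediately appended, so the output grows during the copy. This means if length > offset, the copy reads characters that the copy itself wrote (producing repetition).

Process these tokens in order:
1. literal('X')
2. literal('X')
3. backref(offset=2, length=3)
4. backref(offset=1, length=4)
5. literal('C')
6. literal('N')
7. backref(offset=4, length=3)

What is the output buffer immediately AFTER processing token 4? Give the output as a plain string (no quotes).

Token 1: literal('X'). Output: "X"
Token 2: literal('X'). Output: "XX"
Token 3: backref(off=2, len=3) (overlapping!). Copied 'XXX' from pos 0. Output: "XXXXX"
Token 4: backref(off=1, len=4) (overlapping!). Copied 'XXXX' from pos 4. Output: "XXXXXXXXX"

Answer: XXXXXXXXX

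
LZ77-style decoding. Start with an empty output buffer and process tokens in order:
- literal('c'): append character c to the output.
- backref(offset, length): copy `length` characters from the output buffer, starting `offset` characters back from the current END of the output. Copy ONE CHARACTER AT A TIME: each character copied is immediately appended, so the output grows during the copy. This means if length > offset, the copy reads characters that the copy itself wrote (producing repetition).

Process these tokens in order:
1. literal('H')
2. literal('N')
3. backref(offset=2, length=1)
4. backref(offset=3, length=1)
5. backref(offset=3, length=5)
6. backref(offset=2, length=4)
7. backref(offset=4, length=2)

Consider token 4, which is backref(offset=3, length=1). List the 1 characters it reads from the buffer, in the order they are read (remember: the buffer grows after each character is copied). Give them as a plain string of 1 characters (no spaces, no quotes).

Token 1: literal('H'). Output: "H"
Token 2: literal('N'). Output: "HN"
Token 3: backref(off=2, len=1). Copied 'H' from pos 0. Output: "HNH"
Token 4: backref(off=3, len=1). Buffer before: "HNH" (len 3)
  byte 1: read out[0]='H', append. Buffer now: "HNHH"

Answer: H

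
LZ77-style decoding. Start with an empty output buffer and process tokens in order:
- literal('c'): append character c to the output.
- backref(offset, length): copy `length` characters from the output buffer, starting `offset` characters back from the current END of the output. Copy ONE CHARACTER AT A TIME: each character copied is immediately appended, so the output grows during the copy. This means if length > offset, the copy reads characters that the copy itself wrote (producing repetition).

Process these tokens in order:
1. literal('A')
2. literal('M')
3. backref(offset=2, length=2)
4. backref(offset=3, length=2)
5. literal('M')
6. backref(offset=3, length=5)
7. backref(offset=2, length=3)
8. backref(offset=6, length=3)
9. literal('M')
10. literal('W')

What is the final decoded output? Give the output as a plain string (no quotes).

Answer: AMAMMAMMAMMAMAMMMAMW

Derivation:
Token 1: literal('A'). Output: "A"
Token 2: literal('M'). Output: "AM"
Token 3: backref(off=2, len=2). Copied 'AM' from pos 0. Output: "AMAM"
Token 4: backref(off=3, len=2). Copied 'MA' from pos 1. Output: "AMAMMA"
Token 5: literal('M'). Output: "AMAMMAM"
Token 6: backref(off=3, len=5) (overlapping!). Copied 'MAMMA' from pos 4. Output: "AMAMMAMMAMMA"
Token 7: backref(off=2, len=3) (overlapping!). Copied 'MAM' from pos 10. Output: "AMAMMAMMAMMAMAM"
Token 8: backref(off=6, len=3). Copied 'MMA' from pos 9. Output: "AMAMMAMMAMMAMAMMMA"
Token 9: literal('M'). Output: "AMAMMAMMAMMAMAMMMAM"
Token 10: literal('W'). Output: "AMAMMAMMAMMAMAMMMAMW"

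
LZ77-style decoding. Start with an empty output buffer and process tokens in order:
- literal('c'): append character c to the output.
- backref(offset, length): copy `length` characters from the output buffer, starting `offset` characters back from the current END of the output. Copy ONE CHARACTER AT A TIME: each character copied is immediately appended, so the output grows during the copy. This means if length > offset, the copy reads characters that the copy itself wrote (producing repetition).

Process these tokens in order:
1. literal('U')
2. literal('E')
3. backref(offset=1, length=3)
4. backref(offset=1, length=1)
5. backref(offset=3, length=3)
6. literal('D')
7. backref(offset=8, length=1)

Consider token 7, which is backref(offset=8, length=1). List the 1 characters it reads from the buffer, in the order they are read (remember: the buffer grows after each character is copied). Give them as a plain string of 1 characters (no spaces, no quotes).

Answer: E

Derivation:
Token 1: literal('U'). Output: "U"
Token 2: literal('E'). Output: "UE"
Token 3: backref(off=1, len=3) (overlapping!). Copied 'EEE' from pos 1. Output: "UEEEE"
Token 4: backref(off=1, len=1). Copied 'E' from pos 4. Output: "UEEEEE"
Token 5: backref(off=3, len=3). Copied 'EEE' from pos 3. Output: "UEEEEEEEE"
Token 6: literal('D'). Output: "UEEEEEEEED"
Token 7: backref(off=8, len=1). Buffer before: "UEEEEEEEED" (len 10)
  byte 1: read out[2]='E', append. Buffer now: "UEEEEEEEEDE"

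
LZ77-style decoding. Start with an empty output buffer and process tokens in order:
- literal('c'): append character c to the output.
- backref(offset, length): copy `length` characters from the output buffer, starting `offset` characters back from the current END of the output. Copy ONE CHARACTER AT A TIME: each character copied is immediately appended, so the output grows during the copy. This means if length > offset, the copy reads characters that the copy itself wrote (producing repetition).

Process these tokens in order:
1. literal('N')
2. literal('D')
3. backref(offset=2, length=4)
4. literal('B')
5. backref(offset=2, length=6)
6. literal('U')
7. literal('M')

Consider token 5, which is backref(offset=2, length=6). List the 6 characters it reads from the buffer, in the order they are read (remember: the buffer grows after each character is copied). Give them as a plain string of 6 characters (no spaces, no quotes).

Answer: DBDBDB

Derivation:
Token 1: literal('N'). Output: "N"
Token 2: literal('D'). Output: "ND"
Token 3: backref(off=2, len=4) (overlapping!). Copied 'NDND' from pos 0. Output: "NDNDND"
Token 4: literal('B'). Output: "NDNDNDB"
Token 5: backref(off=2, len=6). Buffer before: "NDNDNDB" (len 7)
  byte 1: read out[5]='D', append. Buffer now: "NDNDNDBD"
  byte 2: read out[6]='B', append. Buffer now: "NDNDNDBDB"
  byte 3: read out[7]='D', append. Buffer now: "NDNDNDBDBD"
  byte 4: read out[8]='B', append. Buffer now: "NDNDNDBDBDB"
  byte 5: read out[9]='D', append. Buffer now: "NDNDNDBDBDBD"
  byte 6: read out[10]='B', append. Buffer now: "NDNDNDBDBDBDB"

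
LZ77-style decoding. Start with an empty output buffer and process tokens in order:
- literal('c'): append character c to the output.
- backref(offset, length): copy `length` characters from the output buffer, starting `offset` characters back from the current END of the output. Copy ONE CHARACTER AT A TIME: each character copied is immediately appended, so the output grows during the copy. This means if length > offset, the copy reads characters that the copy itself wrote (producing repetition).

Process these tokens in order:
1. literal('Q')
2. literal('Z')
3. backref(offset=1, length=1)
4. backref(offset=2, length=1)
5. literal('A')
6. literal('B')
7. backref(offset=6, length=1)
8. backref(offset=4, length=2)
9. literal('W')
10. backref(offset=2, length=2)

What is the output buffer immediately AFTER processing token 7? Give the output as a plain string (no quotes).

Answer: QZZZABQ

Derivation:
Token 1: literal('Q'). Output: "Q"
Token 2: literal('Z'). Output: "QZ"
Token 3: backref(off=1, len=1). Copied 'Z' from pos 1. Output: "QZZ"
Token 4: backref(off=2, len=1). Copied 'Z' from pos 1. Output: "QZZZ"
Token 5: literal('A'). Output: "QZZZA"
Token 6: literal('B'). Output: "QZZZAB"
Token 7: backref(off=6, len=1). Copied 'Q' from pos 0. Output: "QZZZABQ"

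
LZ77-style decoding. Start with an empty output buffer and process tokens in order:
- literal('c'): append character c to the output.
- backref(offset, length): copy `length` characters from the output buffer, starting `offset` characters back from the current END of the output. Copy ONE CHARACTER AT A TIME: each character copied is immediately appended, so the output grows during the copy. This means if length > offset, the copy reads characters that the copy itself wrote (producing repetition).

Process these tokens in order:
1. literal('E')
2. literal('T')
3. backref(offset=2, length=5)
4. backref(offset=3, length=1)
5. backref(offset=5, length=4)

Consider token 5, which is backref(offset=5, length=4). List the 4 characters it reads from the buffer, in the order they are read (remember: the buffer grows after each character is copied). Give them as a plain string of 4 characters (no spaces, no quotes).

Answer: TETE

Derivation:
Token 1: literal('E'). Output: "E"
Token 2: literal('T'). Output: "ET"
Token 3: backref(off=2, len=5) (overlapping!). Copied 'ETETE' from pos 0. Output: "ETETETE"
Token 4: backref(off=3, len=1). Copied 'E' from pos 4. Output: "ETETETEE"
Token 5: backref(off=5, len=4). Buffer before: "ETETETEE" (len 8)
  byte 1: read out[3]='T', append. Buffer now: "ETETETEET"
  byte 2: read out[4]='E', append. Buffer now: "ETETETEETE"
  byte 3: read out[5]='T', append. Buffer now: "ETETETEETET"
  byte 4: read out[6]='E', append. Buffer now: "ETETETEETETE"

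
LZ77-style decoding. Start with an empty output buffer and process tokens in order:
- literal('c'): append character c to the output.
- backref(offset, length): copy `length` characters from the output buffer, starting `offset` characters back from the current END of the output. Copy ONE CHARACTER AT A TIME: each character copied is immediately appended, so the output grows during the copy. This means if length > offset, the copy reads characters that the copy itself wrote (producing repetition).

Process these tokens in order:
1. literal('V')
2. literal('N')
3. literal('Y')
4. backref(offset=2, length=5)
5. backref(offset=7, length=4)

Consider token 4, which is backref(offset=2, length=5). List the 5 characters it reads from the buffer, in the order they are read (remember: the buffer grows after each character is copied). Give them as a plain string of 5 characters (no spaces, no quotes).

Answer: NYNYN

Derivation:
Token 1: literal('V'). Output: "V"
Token 2: literal('N'). Output: "VN"
Token 3: literal('Y'). Output: "VNY"
Token 4: backref(off=2, len=5). Buffer before: "VNY" (len 3)
  byte 1: read out[1]='N', append. Buffer now: "VNYN"
  byte 2: read out[2]='Y', append. Buffer now: "VNYNY"
  byte 3: read out[3]='N', append. Buffer now: "VNYNYN"
  byte 4: read out[4]='Y', append. Buffer now: "VNYNYNY"
  byte 5: read out[5]='N', append. Buffer now: "VNYNYNYN"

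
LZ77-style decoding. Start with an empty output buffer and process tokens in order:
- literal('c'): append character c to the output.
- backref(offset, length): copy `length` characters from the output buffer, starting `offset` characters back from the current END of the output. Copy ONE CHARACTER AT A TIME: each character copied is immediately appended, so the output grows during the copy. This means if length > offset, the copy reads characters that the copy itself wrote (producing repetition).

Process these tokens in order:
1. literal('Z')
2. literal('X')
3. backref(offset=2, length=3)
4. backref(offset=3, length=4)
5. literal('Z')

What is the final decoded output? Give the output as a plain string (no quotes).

Answer: ZXZXZZXZZZ

Derivation:
Token 1: literal('Z'). Output: "Z"
Token 2: literal('X'). Output: "ZX"
Token 3: backref(off=2, len=3) (overlapping!). Copied 'ZXZ' from pos 0. Output: "ZXZXZ"
Token 4: backref(off=3, len=4) (overlapping!). Copied 'ZXZZ' from pos 2. Output: "ZXZXZZXZZ"
Token 5: literal('Z'). Output: "ZXZXZZXZZZ"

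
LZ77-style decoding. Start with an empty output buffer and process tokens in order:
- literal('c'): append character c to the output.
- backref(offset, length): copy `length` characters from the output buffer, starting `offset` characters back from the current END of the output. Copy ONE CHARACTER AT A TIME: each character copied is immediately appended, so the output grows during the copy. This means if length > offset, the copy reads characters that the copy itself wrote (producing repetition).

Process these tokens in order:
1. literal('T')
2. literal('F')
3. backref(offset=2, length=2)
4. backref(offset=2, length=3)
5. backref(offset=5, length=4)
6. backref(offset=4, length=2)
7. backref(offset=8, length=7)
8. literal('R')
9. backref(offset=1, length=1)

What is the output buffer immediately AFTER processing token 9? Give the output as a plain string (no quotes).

Token 1: literal('T'). Output: "T"
Token 2: literal('F'). Output: "TF"
Token 3: backref(off=2, len=2). Copied 'TF' from pos 0. Output: "TFTF"
Token 4: backref(off=2, len=3) (overlapping!). Copied 'TFT' from pos 2. Output: "TFTFTFT"
Token 5: backref(off=5, len=4). Copied 'TFTF' from pos 2. Output: "TFTFTFTTFTF"
Token 6: backref(off=4, len=2). Copied 'TF' from pos 7. Output: "TFTFTFTTFTFTF"
Token 7: backref(off=8, len=7). Copied 'FTTFTFT' from pos 5. Output: "TFTFTFTTFTFTFFTTFTFT"
Token 8: literal('R'). Output: "TFTFTFTTFTFTFFTTFTFTR"
Token 9: backref(off=1, len=1). Copied 'R' from pos 20. Output: "TFTFTFTTFTFTFFTTFTFTRR"

Answer: TFTFTFTTFTFTFFTTFTFTRR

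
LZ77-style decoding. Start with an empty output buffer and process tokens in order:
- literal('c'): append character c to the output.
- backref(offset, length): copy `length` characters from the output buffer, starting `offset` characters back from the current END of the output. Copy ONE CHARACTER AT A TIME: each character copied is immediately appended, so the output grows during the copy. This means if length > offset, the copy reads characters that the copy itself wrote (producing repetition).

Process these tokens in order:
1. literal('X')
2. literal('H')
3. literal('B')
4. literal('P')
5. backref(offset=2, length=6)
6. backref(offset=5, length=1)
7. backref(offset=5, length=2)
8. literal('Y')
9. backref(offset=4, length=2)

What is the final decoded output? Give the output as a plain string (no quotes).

Answer: XHBPBPBPBPPBPYPB

Derivation:
Token 1: literal('X'). Output: "X"
Token 2: literal('H'). Output: "XH"
Token 3: literal('B'). Output: "XHB"
Token 4: literal('P'). Output: "XHBP"
Token 5: backref(off=2, len=6) (overlapping!). Copied 'BPBPBP' from pos 2. Output: "XHBPBPBPBP"
Token 6: backref(off=5, len=1). Copied 'P' from pos 5. Output: "XHBPBPBPBPP"
Token 7: backref(off=5, len=2). Copied 'BP' from pos 6. Output: "XHBPBPBPBPPBP"
Token 8: literal('Y'). Output: "XHBPBPBPBPPBPY"
Token 9: backref(off=4, len=2). Copied 'PB' from pos 10. Output: "XHBPBPBPBPPBPYPB"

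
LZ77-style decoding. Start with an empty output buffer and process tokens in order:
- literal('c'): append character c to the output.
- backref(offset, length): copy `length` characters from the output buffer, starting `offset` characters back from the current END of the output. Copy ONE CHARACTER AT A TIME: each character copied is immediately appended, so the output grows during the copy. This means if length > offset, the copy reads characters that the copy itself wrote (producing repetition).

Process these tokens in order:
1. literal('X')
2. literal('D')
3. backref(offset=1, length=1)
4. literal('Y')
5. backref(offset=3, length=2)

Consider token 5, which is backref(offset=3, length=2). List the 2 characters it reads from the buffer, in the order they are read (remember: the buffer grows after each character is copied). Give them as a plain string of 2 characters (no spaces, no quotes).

Answer: DD

Derivation:
Token 1: literal('X'). Output: "X"
Token 2: literal('D'). Output: "XD"
Token 3: backref(off=1, len=1). Copied 'D' from pos 1. Output: "XDD"
Token 4: literal('Y'). Output: "XDDY"
Token 5: backref(off=3, len=2). Buffer before: "XDDY" (len 4)
  byte 1: read out[1]='D', append. Buffer now: "XDDYD"
  byte 2: read out[2]='D', append. Buffer now: "XDDYDD"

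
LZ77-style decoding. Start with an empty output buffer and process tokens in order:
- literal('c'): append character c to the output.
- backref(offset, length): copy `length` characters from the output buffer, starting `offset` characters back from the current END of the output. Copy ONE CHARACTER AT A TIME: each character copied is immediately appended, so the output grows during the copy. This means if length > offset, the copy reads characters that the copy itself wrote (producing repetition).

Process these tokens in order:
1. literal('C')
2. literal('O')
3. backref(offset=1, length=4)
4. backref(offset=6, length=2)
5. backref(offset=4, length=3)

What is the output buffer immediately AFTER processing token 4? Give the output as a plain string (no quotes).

Answer: COOOOOCO

Derivation:
Token 1: literal('C'). Output: "C"
Token 2: literal('O'). Output: "CO"
Token 3: backref(off=1, len=4) (overlapping!). Copied 'OOOO' from pos 1. Output: "COOOOO"
Token 4: backref(off=6, len=2). Copied 'CO' from pos 0. Output: "COOOOOCO"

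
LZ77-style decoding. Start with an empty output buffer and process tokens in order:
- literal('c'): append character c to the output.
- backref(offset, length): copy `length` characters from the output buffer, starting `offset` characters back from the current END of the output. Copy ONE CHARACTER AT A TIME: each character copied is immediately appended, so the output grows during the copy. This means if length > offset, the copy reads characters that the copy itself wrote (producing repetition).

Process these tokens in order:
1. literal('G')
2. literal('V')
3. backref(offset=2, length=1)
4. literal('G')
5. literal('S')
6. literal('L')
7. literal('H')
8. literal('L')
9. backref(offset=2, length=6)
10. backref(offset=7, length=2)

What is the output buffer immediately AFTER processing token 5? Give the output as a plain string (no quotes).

Answer: GVGGS

Derivation:
Token 1: literal('G'). Output: "G"
Token 2: literal('V'). Output: "GV"
Token 3: backref(off=2, len=1). Copied 'G' from pos 0. Output: "GVG"
Token 4: literal('G'). Output: "GVGG"
Token 5: literal('S'). Output: "GVGGS"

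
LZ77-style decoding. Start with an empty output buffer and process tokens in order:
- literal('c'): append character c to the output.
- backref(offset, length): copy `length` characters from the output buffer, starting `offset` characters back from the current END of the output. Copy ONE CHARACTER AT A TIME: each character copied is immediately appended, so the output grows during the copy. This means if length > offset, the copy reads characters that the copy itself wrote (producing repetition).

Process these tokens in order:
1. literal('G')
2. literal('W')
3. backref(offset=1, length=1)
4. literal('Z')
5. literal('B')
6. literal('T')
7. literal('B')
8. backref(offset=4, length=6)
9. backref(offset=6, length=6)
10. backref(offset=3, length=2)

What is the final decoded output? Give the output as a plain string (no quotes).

Token 1: literal('G'). Output: "G"
Token 2: literal('W'). Output: "GW"
Token 3: backref(off=1, len=1). Copied 'W' from pos 1. Output: "GWW"
Token 4: literal('Z'). Output: "GWWZ"
Token 5: literal('B'). Output: "GWWZB"
Token 6: literal('T'). Output: "GWWZBT"
Token 7: literal('B'). Output: "GWWZBTB"
Token 8: backref(off=4, len=6) (overlapping!). Copied 'ZBTBZB' from pos 3. Output: "GWWZBTBZBTBZB"
Token 9: backref(off=6, len=6). Copied 'ZBTBZB' from pos 7. Output: "GWWZBTBZBTBZBZBTBZB"
Token 10: backref(off=3, len=2). Copied 'BZ' from pos 16. Output: "GWWZBTBZBTBZBZBTBZBBZ"

Answer: GWWZBTBZBTBZBZBTBZBBZ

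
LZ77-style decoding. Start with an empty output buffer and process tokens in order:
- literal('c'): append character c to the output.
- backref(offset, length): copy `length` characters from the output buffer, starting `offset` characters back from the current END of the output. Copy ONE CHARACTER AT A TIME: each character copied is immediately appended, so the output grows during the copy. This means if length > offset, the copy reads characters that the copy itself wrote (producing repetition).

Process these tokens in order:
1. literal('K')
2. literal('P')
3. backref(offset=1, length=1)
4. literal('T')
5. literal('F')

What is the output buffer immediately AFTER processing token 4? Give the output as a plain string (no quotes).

Token 1: literal('K'). Output: "K"
Token 2: literal('P'). Output: "KP"
Token 3: backref(off=1, len=1). Copied 'P' from pos 1. Output: "KPP"
Token 4: literal('T'). Output: "KPPT"

Answer: KPPT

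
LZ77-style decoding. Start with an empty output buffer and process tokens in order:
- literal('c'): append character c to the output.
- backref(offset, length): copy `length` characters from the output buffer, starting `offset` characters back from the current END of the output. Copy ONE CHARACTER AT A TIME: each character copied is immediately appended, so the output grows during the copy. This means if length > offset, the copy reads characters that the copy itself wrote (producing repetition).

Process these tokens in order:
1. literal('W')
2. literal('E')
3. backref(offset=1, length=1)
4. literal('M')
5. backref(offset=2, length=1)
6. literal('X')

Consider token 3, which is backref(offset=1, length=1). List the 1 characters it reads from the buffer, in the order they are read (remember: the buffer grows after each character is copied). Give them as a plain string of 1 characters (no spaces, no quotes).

Token 1: literal('W'). Output: "W"
Token 2: literal('E'). Output: "WE"
Token 3: backref(off=1, len=1). Buffer before: "WE" (len 2)
  byte 1: read out[1]='E', append. Buffer now: "WEE"

Answer: E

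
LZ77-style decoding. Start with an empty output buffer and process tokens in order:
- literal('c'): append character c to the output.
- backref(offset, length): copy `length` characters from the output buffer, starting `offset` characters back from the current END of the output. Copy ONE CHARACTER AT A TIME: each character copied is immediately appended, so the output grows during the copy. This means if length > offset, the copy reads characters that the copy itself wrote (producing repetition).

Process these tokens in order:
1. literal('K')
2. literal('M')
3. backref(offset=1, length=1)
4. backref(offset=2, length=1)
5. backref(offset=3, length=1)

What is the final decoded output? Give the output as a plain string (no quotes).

Token 1: literal('K'). Output: "K"
Token 2: literal('M'). Output: "KM"
Token 3: backref(off=1, len=1). Copied 'M' from pos 1. Output: "KMM"
Token 4: backref(off=2, len=1). Copied 'M' from pos 1. Output: "KMMM"
Token 5: backref(off=3, len=1). Copied 'M' from pos 1. Output: "KMMMM"

Answer: KMMMM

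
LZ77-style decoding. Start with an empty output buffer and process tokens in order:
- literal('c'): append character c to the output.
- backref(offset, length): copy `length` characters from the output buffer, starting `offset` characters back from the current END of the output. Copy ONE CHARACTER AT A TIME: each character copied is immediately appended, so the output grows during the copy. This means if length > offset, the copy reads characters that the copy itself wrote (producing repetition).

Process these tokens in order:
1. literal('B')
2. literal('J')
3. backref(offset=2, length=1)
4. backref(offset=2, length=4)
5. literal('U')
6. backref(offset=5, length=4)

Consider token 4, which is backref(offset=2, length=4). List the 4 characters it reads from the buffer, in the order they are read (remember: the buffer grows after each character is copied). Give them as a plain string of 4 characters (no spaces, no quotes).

Token 1: literal('B'). Output: "B"
Token 2: literal('J'). Output: "BJ"
Token 3: backref(off=2, len=1). Copied 'B' from pos 0. Output: "BJB"
Token 4: backref(off=2, len=4). Buffer before: "BJB" (len 3)
  byte 1: read out[1]='J', append. Buffer now: "BJBJ"
  byte 2: read out[2]='B', append. Buffer now: "BJBJB"
  byte 3: read out[3]='J', append. Buffer now: "BJBJBJ"
  byte 4: read out[4]='B', append. Buffer now: "BJBJBJB"

Answer: JBJB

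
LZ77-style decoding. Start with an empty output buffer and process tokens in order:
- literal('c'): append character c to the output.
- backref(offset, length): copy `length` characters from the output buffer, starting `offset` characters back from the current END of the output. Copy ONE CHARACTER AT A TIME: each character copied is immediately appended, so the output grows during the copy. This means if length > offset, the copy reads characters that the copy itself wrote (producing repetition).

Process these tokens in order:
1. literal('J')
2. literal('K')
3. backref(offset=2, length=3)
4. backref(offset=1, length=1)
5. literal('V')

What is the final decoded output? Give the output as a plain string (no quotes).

Token 1: literal('J'). Output: "J"
Token 2: literal('K'). Output: "JK"
Token 3: backref(off=2, len=3) (overlapping!). Copied 'JKJ' from pos 0. Output: "JKJKJ"
Token 4: backref(off=1, len=1). Copied 'J' from pos 4. Output: "JKJKJJ"
Token 5: literal('V'). Output: "JKJKJJV"

Answer: JKJKJJV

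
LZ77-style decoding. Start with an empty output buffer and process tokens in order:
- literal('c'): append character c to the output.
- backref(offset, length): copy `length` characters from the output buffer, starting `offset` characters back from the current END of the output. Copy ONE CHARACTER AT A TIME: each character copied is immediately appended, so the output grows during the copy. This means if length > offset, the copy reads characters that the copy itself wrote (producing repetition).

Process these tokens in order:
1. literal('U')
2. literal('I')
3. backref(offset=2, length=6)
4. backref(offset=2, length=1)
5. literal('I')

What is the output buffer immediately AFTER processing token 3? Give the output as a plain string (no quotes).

Token 1: literal('U'). Output: "U"
Token 2: literal('I'). Output: "UI"
Token 3: backref(off=2, len=6) (overlapping!). Copied 'UIUIUI' from pos 0. Output: "UIUIUIUI"

Answer: UIUIUIUI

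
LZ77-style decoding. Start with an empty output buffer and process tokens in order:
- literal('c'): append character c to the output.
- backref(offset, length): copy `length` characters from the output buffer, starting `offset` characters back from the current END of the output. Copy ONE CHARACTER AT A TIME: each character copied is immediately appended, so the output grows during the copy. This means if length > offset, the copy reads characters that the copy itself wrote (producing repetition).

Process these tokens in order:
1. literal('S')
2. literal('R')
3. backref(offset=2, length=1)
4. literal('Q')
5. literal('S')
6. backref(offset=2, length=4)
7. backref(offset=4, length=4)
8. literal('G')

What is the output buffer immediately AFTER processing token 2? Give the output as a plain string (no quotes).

Token 1: literal('S'). Output: "S"
Token 2: literal('R'). Output: "SR"

Answer: SR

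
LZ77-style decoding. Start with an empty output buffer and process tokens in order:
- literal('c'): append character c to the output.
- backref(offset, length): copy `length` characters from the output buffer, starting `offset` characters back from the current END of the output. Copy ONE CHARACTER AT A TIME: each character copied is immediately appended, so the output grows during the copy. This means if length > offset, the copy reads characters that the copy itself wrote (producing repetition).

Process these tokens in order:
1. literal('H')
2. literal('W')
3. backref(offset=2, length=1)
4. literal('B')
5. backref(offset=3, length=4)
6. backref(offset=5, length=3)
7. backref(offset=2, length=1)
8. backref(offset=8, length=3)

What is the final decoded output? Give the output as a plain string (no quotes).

Token 1: literal('H'). Output: "H"
Token 2: literal('W'). Output: "HW"
Token 3: backref(off=2, len=1). Copied 'H' from pos 0. Output: "HWH"
Token 4: literal('B'). Output: "HWHB"
Token 5: backref(off=3, len=4) (overlapping!). Copied 'WHBW' from pos 1. Output: "HWHBWHBW"
Token 6: backref(off=5, len=3). Copied 'BWH' from pos 3. Output: "HWHBWHBWBWH"
Token 7: backref(off=2, len=1). Copied 'W' from pos 9. Output: "HWHBWHBWBWHW"
Token 8: backref(off=8, len=3). Copied 'WHB' from pos 4. Output: "HWHBWHBWBWHWWHB"

Answer: HWHBWHBWBWHWWHB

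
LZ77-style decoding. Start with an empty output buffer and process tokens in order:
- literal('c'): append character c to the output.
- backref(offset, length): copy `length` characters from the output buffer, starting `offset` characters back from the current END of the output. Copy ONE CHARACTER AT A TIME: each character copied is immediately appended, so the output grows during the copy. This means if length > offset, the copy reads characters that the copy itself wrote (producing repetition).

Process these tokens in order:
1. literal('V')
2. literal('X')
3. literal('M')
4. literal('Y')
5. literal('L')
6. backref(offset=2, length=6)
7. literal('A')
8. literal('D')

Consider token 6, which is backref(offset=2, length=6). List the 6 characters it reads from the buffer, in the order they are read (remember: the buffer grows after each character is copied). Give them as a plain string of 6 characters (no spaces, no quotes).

Token 1: literal('V'). Output: "V"
Token 2: literal('X'). Output: "VX"
Token 3: literal('M'). Output: "VXM"
Token 4: literal('Y'). Output: "VXMY"
Token 5: literal('L'). Output: "VXMYL"
Token 6: backref(off=2, len=6). Buffer before: "VXMYL" (len 5)
  byte 1: read out[3]='Y', append. Buffer now: "VXMYLY"
  byte 2: read out[4]='L', append. Buffer now: "VXMYLYL"
  byte 3: read out[5]='Y', append. Buffer now: "VXMYLYLY"
  byte 4: read out[6]='L', append. Buffer now: "VXMYLYLYL"
  byte 5: read out[7]='Y', append. Buffer now: "VXMYLYLYLY"
  byte 6: read out[8]='L', append. Buffer now: "VXMYLYLYLYL"

Answer: YLYLYL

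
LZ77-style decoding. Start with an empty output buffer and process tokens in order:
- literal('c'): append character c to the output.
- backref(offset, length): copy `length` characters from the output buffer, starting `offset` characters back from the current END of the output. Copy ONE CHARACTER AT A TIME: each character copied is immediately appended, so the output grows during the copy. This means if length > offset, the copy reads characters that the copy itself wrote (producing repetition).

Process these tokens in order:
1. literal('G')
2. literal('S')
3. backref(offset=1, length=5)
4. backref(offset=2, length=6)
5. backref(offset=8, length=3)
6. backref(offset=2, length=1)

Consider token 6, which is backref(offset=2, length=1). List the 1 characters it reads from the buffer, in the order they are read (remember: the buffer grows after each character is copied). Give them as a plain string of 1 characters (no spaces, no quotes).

Answer: S

Derivation:
Token 1: literal('G'). Output: "G"
Token 2: literal('S'). Output: "GS"
Token 3: backref(off=1, len=5) (overlapping!). Copied 'SSSSS' from pos 1. Output: "GSSSSSS"
Token 4: backref(off=2, len=6) (overlapping!). Copied 'SSSSSS' from pos 5. Output: "GSSSSSSSSSSSS"
Token 5: backref(off=8, len=3). Copied 'SSS' from pos 5. Output: "GSSSSSSSSSSSSSSS"
Token 6: backref(off=2, len=1). Buffer before: "GSSSSSSSSSSSSSSS" (len 16)
  byte 1: read out[14]='S', append. Buffer now: "GSSSSSSSSSSSSSSSS"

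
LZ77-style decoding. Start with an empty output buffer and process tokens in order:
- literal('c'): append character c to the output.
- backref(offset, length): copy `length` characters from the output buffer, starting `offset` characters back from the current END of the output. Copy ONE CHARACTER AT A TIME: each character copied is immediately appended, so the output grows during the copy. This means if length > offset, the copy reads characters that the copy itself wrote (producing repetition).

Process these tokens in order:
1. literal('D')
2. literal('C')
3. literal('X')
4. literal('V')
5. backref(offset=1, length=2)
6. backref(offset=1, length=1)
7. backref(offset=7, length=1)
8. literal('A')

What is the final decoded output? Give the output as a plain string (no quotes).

Token 1: literal('D'). Output: "D"
Token 2: literal('C'). Output: "DC"
Token 3: literal('X'). Output: "DCX"
Token 4: literal('V'). Output: "DCXV"
Token 5: backref(off=1, len=2) (overlapping!). Copied 'VV' from pos 3. Output: "DCXVVV"
Token 6: backref(off=1, len=1). Copied 'V' from pos 5. Output: "DCXVVVV"
Token 7: backref(off=7, len=1). Copied 'D' from pos 0. Output: "DCXVVVVD"
Token 8: literal('A'). Output: "DCXVVVVDA"

Answer: DCXVVVVDA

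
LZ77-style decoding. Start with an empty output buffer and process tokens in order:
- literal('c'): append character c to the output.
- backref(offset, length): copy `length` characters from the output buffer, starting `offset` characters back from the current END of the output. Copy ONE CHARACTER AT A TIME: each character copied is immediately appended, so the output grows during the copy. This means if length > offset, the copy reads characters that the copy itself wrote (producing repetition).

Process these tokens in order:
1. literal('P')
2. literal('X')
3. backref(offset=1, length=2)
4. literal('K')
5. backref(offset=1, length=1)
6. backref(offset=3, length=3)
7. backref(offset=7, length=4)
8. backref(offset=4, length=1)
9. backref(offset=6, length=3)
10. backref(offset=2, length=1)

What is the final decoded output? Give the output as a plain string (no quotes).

Answer: PXXXKKXKKXXKKXKXXX

Derivation:
Token 1: literal('P'). Output: "P"
Token 2: literal('X'). Output: "PX"
Token 3: backref(off=1, len=2) (overlapping!). Copied 'XX' from pos 1. Output: "PXXX"
Token 4: literal('K'). Output: "PXXXK"
Token 5: backref(off=1, len=1). Copied 'K' from pos 4. Output: "PXXXKK"
Token 6: backref(off=3, len=3). Copied 'XKK' from pos 3. Output: "PXXXKKXKK"
Token 7: backref(off=7, len=4). Copied 'XXKK' from pos 2. Output: "PXXXKKXKKXXKK"
Token 8: backref(off=4, len=1). Copied 'X' from pos 9. Output: "PXXXKKXKKXXKKX"
Token 9: backref(off=6, len=3). Copied 'KXX' from pos 8. Output: "PXXXKKXKKXXKKXKXX"
Token 10: backref(off=2, len=1). Copied 'X' from pos 15. Output: "PXXXKKXKKXXKKXKXXX"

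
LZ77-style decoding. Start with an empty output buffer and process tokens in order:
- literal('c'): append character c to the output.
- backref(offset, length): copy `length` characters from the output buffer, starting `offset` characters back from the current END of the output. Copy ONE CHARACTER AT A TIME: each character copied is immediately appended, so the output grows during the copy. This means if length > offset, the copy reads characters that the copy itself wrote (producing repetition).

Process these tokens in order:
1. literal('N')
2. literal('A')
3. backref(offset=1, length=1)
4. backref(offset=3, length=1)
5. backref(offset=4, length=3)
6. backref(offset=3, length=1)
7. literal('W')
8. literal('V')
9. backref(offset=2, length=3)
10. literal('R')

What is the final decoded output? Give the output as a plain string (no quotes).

Answer: NAANNAANWVWVWR

Derivation:
Token 1: literal('N'). Output: "N"
Token 2: literal('A'). Output: "NA"
Token 3: backref(off=1, len=1). Copied 'A' from pos 1. Output: "NAA"
Token 4: backref(off=3, len=1). Copied 'N' from pos 0. Output: "NAAN"
Token 5: backref(off=4, len=3). Copied 'NAA' from pos 0. Output: "NAANNAA"
Token 6: backref(off=3, len=1). Copied 'N' from pos 4. Output: "NAANNAAN"
Token 7: literal('W'). Output: "NAANNAANW"
Token 8: literal('V'). Output: "NAANNAANWV"
Token 9: backref(off=2, len=3) (overlapping!). Copied 'WVW' from pos 8. Output: "NAANNAANWVWVW"
Token 10: literal('R'). Output: "NAANNAANWVWVWR"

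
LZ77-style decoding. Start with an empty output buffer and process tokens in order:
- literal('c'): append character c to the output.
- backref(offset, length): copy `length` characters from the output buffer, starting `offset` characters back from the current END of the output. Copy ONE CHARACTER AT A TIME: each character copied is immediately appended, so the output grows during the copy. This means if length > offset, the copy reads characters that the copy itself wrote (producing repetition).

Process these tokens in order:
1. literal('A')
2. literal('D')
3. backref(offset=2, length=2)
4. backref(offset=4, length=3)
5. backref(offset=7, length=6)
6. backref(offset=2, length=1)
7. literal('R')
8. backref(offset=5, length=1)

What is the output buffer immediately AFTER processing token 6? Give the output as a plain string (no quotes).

Answer: ADADADAADADADA

Derivation:
Token 1: literal('A'). Output: "A"
Token 2: literal('D'). Output: "AD"
Token 3: backref(off=2, len=2). Copied 'AD' from pos 0. Output: "ADAD"
Token 4: backref(off=4, len=3). Copied 'ADA' from pos 0. Output: "ADADADA"
Token 5: backref(off=7, len=6). Copied 'ADADAD' from pos 0. Output: "ADADADAADADAD"
Token 6: backref(off=2, len=1). Copied 'A' from pos 11. Output: "ADADADAADADADA"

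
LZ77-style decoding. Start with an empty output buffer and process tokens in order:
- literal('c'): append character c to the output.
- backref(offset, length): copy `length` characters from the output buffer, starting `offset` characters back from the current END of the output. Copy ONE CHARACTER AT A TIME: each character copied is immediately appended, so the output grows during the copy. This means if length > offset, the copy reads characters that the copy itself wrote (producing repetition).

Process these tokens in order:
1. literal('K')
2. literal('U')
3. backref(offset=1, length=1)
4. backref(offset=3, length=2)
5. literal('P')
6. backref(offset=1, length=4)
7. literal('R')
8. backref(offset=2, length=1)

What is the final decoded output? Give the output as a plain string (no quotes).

Answer: KUUKUPPPPPRP

Derivation:
Token 1: literal('K'). Output: "K"
Token 2: literal('U'). Output: "KU"
Token 3: backref(off=1, len=1). Copied 'U' from pos 1. Output: "KUU"
Token 4: backref(off=3, len=2). Copied 'KU' from pos 0. Output: "KUUKU"
Token 5: literal('P'). Output: "KUUKUP"
Token 6: backref(off=1, len=4) (overlapping!). Copied 'PPPP' from pos 5. Output: "KUUKUPPPPP"
Token 7: literal('R'). Output: "KUUKUPPPPPR"
Token 8: backref(off=2, len=1). Copied 'P' from pos 9. Output: "KUUKUPPPPPRP"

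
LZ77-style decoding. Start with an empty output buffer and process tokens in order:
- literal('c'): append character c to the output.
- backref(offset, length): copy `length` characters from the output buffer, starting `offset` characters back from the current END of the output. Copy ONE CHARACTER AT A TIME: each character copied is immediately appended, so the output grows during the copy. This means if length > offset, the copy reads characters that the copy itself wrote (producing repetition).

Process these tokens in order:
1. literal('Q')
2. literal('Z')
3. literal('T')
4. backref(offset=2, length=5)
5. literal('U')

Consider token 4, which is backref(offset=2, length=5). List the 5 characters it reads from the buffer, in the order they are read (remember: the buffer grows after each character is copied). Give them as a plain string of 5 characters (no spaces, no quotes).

Answer: ZTZTZ

Derivation:
Token 1: literal('Q'). Output: "Q"
Token 2: literal('Z'). Output: "QZ"
Token 3: literal('T'). Output: "QZT"
Token 4: backref(off=2, len=5). Buffer before: "QZT" (len 3)
  byte 1: read out[1]='Z', append. Buffer now: "QZTZ"
  byte 2: read out[2]='T', append. Buffer now: "QZTZT"
  byte 3: read out[3]='Z', append. Buffer now: "QZTZTZ"
  byte 4: read out[4]='T', append. Buffer now: "QZTZTZT"
  byte 5: read out[5]='Z', append. Buffer now: "QZTZTZTZ"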